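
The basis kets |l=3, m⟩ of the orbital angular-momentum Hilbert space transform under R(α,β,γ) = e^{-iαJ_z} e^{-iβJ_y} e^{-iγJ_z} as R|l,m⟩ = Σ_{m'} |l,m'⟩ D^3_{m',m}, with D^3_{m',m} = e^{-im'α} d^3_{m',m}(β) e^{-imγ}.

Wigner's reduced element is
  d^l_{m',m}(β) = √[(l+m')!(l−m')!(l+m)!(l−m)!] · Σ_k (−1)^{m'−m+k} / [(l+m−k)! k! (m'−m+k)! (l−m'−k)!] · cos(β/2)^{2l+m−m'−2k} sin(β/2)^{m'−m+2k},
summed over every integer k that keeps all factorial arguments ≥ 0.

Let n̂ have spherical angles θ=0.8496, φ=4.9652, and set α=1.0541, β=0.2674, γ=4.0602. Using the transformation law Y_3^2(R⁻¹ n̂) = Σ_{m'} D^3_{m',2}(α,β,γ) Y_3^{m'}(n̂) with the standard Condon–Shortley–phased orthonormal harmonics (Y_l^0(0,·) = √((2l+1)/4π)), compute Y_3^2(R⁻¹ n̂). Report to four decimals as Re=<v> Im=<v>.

Need the full column D^3_{m',2} for m'=−3..3 at α=1.0541, β=0.2674, γ=4.0602.
cos(β/2)=0.991075, sin(β/2)=0.133302
d^3_{-3,2}: single k=5 term ⇒ +0.000102;  D = +0.000025+0.000099i
d^3_{-2,2}: k∈[4..5] ⇒ +0.001551 -0.000006 = +0.001545;  D = +0.001489+0.000414i
d^3_{-1,2}: k∈[3..4] ⇒ +0.014583 -0.000132 = +0.014452;  D = +0.010242-0.010195i
d^3_{0,2}: k∈[2..3] ⇒ +0.093899 -0.001699 = +0.092200;  D = -0.024274-0.088947i
d^3_{1,2}: k∈[1..2] ⇒ +0.403061 -0.014583 = +0.388477;  D = -0.376374-0.096215i
d^3_{2,2}: k∈[0..1] ⇒ +0.947633 -0.085718 = +0.861916;  D = -0.598135+0.620591i
d^3_{3,2}: single k=0 term ⇒ -0.312209;  D = -0.088417-0.299428i
Y_3^{m'}(θ=0.8496,φ=4.9652) and Σ D·Y over m':
  (+0.0000+0.0001i)·(-0.1216-0.1283i)  (+0.0015+0.0004i)·(-0.3330+0.1843i)  (+0.0102-0.0102i)·(+0.0716+0.2773i)  (-0.0243-0.0889i)·(-0.2021+0.0000i)  (-0.3764-0.0962i)·(-0.0716+0.2773i)  (-0.5981+0.6206i)·(-0.3330-0.1843i)  (-0.0884-0.2994i)·(+0.1216-0.1283i)
Y_3^2(R⁻¹ n̂) = +0.325950-0.198693i

Re=0.3259 Im=-0.1987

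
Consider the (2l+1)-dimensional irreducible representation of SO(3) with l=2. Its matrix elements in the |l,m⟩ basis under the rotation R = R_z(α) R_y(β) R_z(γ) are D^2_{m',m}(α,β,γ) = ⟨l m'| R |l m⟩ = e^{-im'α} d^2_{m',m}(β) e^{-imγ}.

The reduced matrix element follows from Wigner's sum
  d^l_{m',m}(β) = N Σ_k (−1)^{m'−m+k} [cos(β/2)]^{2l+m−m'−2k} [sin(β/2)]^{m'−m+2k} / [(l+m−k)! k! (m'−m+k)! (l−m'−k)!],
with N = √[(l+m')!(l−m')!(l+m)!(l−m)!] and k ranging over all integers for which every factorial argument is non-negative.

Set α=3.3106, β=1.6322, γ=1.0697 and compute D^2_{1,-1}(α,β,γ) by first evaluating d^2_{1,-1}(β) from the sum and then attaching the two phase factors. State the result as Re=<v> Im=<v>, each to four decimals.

First d^2_{1,-1}(β=1.6322), then the phase factors e^{-i(1)α} and e^{-i(-1)γ}:
c=cos(1.6322/2)=0.685067, s=sin(1.6322/2)=0.728480; N=√[6·1·1·6]=6.000000
The bounds max(0,m−m')=0 and min(l+m,l−m')=1 give 2 terms
  k=0: (−1)^2·6.0000/(2)·0.6851^2·0.7285^2 = +0.747176
  k=1: (−1)^3·6.0000/(6)·0.6851^0·0.7285^4 = -0.281624
d^2_{1,-1}(1.6322) = +0.747176 -0.281624 = +0.465552
D = (-0.985752+0.168204i)·(+0.465552)·(+0.480387+0.877056i) = -0.289139-0.364880i

Re=-0.2891 Im=-0.3649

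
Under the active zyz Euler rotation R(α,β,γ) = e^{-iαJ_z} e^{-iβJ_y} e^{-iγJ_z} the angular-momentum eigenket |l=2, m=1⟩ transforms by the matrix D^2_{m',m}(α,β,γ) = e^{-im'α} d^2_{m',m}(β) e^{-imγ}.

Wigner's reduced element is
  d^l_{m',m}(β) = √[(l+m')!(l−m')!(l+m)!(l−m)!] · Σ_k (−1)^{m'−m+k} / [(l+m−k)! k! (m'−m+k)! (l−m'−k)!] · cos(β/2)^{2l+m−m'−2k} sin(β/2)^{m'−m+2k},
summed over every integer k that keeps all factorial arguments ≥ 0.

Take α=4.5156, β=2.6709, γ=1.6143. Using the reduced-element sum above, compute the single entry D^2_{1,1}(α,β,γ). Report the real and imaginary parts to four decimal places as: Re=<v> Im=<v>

First d^2_{1,1}(β=2.6709), then the phase factors e^{-i(1)α} and e^{-i(1)γ}:
With c≡cos(β/2)=0.233180 and s≡sin(β/2)=0.972434, N=[6·1·6·1]^{1/2}=6.000000
The bounds max(0,m−m')=0 and min(l+m,l−m')=1 give 2 terms
  k=0: (−1)^0·6.0000/(6)·0.2332^4·0.9724^0 = +0.002956
  k=1: (−1)^1·6.0000/(2)·0.2332^2·0.9724^2 = -0.154249
d^2_{1,1}(2.6709) = +0.002956 -0.154249 = -0.151293
Attach z-rotation phases: D = e^{-i(1)(4.5156)}·(-0.151293)·e^{-i(1)(1.6143)} = -0.149519-0.023100i

Re=-0.1495 Im=-0.0231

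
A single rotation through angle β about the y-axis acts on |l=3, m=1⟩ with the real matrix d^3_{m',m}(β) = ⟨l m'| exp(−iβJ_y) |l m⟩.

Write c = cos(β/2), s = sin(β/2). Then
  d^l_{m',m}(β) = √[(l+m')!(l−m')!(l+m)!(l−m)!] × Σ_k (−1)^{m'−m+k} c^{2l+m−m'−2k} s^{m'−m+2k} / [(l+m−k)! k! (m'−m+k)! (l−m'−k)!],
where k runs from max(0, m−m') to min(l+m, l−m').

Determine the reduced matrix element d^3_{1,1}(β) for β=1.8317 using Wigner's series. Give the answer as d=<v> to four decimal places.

d^3_{1,1}(β=1.8317) via Wigner's sum:
Half-angle: c=0.609117, s=0.793081. N=√(24·2·24·2)=48.000000
k∈{0,1,2} keeps every argument non-negative
  k=0: (−1)^0·48.0000/(48)·0.6091^6·0.7931^0 = +0.051074
  k=1: (−1)^1·48.0000/(6)·0.6091^4·0.7931^2 = -0.692670
  k=2: (−1)^2·48.0000/(8)·0.6091^2·0.7931^4 = +0.880687
d^3_{1,1}(1.8317) = +0.051074 -0.692670 +0.880687 = +0.239091

d=0.2391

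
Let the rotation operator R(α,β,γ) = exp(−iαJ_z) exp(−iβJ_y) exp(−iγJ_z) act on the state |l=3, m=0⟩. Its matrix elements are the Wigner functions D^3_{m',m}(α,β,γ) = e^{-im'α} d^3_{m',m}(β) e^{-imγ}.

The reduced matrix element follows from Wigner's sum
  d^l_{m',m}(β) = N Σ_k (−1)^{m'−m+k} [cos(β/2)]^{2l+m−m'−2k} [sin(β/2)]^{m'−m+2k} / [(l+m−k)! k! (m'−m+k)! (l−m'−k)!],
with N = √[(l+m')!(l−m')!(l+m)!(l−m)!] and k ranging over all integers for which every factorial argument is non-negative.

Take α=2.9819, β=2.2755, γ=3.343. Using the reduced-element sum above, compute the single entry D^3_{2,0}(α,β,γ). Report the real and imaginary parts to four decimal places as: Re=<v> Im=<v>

Re=-0.4888 Im=-0.1616

D^3_{2,0}(2.9819,2.2755,3.343) = e^{-i·2·2.9819}·d^3_{2,0}(2.2755)·e^{-i·0·3.343}. Compute d first:
c=cos(2.2755/2)=0.419638, s=sin(2.2755/2)=0.907692; N=√[120·1·6·6]=65.726707
k: max(0,(0)−(2))=0 … min(3+(0),3−(2))=1
  k=0: (−1)^2·65.7267/(12)·0.4196^4·0.9077^2 = +0.139938
  k=1: (−1)^3·65.7267/(12)·0.4196^2·0.9077^4 = -0.654732
d^3_{2,0}(2.2755) = +0.139938 -0.654732 = -0.514793
D = (+0.949429+0.313983i)·(-0.514793)·(+1.000000+0.000000i) = -0.488760-0.161636i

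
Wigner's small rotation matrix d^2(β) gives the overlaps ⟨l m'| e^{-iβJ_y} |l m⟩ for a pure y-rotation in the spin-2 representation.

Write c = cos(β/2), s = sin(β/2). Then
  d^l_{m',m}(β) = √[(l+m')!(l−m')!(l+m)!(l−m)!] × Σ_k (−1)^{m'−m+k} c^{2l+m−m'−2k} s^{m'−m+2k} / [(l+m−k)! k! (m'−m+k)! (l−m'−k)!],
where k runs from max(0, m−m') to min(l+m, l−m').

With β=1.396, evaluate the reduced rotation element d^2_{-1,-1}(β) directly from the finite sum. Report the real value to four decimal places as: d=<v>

d=-0.3828

d^2_{-1,-1}(β=1.396) via Wigner's sum:
With c≡cos(β/2)=0.766129 and s≡sin(β/2)=0.642687, N=[1·6·1·6]^{1/2}=6.000000
Admissible k: 0..1 (factorial args all ≥0)
  k=0: (−1)^0·6.0000/(6)·0.7661^4·0.6427^0 = +0.344515
  k=1: (−1)^1·6.0000/(2)·0.7661^2·0.6427^2 = -0.727317
d^2_{-1,-1}(1.396) = +0.344515 -0.727317 = -0.382802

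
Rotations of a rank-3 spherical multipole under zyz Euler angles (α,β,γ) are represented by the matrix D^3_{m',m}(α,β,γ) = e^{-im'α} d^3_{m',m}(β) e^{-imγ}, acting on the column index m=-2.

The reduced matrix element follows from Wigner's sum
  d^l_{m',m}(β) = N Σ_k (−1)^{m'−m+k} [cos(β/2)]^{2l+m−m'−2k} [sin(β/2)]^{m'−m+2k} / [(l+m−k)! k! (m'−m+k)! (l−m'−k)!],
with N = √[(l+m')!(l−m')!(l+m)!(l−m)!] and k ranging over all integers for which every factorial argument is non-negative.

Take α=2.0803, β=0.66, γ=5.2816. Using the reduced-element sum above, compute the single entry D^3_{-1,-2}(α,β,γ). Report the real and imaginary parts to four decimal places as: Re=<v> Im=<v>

First d^3_{-1,-2}(β=0.66), then the phase factors e^{-i(-1)α} and e^{-i(-2)γ}:
With c≡cos(β/2)=0.946042 and s≡sin(β/2)=0.324043, N=[2·24·1·120]^{1/2}=75.894664
The bounds max(0,m−m')=0 and min(l+m,l−m')=1 give 2 terms
  k=0: (−1)^1·75.8947/(24)·0.9460^5·0.3240^1 = -0.776525
  k=1: (−1)^2·75.8947/(12)·0.9460^3·0.3240^3 = +0.182209
d^3_{-1,-2}(0.66) = -0.776525 +0.182209 = -0.594316
Attach z-rotation phases: D = e^{-i(-1)(2.0803)}·(-0.594316)·e^{-i(-2)(5.2816)} = -0.592549-0.045794i

Re=-0.5925 Im=-0.0458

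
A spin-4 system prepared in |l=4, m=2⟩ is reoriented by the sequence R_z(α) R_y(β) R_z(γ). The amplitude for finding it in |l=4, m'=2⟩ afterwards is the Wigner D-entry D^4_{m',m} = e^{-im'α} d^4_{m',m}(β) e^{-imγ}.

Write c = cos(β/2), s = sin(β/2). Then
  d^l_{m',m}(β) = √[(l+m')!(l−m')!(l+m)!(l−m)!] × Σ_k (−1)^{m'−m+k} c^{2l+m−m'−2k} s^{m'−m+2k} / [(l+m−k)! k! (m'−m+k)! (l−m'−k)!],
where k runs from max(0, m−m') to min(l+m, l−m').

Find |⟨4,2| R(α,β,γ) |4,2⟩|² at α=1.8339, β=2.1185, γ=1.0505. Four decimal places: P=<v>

D^4_{2,2}(1.8339,2.1185,1.0505) = e^{-i·2·1.8339}·d^4_{2,2}(2.1185)·e^{-i·2·1.0505}. Compute d first:
c=cos(2.1185/2)=0.489526, s=sin(2.1185/2)=0.871989; N=√[720·2·720·2]=1440.000000
Admissible k: 0..2 (factorial args all ≥0)
  k=0: (−1)^0·1440.0000/(1440)·0.4895^8·0.8720^0 = +0.003298
  k=1: (−1)^1·1440.0000/(120)·0.4895^6·0.8720^2 = -0.125562
  k=2: (−1)^2·1440.0000/(96)·0.4895^4·0.8720^4 = +0.498010
d^4_{2,2}(2.1185) = +0.003298 -0.125562 +0.498010 = +0.375746
|D^4_{2,2}|² = |d^4_{2,2}(β)|² = (+0.375746)² = 0.141185 (the z-rotation phases have unit modulus)

P=0.1412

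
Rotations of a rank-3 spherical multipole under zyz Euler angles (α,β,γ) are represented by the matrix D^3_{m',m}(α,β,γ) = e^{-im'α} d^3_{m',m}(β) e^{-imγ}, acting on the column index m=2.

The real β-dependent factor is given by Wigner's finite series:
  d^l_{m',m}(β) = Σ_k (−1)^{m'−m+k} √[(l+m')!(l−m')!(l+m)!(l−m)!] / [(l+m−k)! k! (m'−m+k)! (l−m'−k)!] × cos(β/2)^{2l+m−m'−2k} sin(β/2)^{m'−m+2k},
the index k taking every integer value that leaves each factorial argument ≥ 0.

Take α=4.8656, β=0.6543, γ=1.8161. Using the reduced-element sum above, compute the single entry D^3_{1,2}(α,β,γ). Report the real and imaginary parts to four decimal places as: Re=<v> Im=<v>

Re=-0.3575 Im=-0.4764

D^3_{1,2}(4.8656,0.6543,1.8161) = e^{-i·1·4.8656}·d^3_{1,2}(0.6543)·e^{-i·2·1.8161}. Compute d first:
With c≡cos(β/2)=0.946962 and s≡sin(β/2)=0.321345, N=[24·2·120·1]^{1/2}=75.894664
The bounds max(0,m−m')=1 and min(l+m,l−m')=2 give 2 terms
  k=1: (−1)^0·75.8947/(24)·0.9470^5·0.3213^1 = +0.773811
  k=2: (−1)^1·75.8947/(12)·0.9470^3·0.3213^3 = -0.178215
d^3_{1,2}(0.6543) = +0.773811 -0.178215 = +0.595596
D = (+0.152612+0.988286i)·(+0.595596)·(-0.882047+0.471162i) = -0.357509-0.476364i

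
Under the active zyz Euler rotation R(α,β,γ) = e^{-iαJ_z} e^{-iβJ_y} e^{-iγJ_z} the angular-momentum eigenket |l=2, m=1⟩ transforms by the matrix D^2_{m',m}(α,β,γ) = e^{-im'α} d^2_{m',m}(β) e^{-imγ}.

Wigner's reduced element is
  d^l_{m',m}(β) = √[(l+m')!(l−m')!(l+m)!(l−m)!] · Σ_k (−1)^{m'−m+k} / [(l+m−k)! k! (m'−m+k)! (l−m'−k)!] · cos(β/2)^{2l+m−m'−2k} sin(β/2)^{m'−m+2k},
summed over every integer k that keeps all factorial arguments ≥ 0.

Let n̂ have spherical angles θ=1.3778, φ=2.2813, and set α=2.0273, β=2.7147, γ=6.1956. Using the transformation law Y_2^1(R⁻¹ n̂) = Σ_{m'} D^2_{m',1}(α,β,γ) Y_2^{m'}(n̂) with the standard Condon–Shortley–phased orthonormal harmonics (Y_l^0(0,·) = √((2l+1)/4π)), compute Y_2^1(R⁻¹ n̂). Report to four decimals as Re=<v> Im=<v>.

Re=0.1626 Im=-0.0276

Need the full column D^2_{m',1} for m'=−2..2 at α=2.0273, β=2.7147, γ=6.1956.
cos(β/2)=0.211829, sin(β/2)=0.977307
d^2_{-2,1}: single k=3 term ⇒ +0.395465;  D = -0.213474-0.332899i
d^2_{-1,1}: k∈[2..3] ⇒ +0.128575 -0.912270 = -0.783696;  D = +0.405671-0.670529i
d^2_{0,1}: k∈[1..2] ⇒ +0.022754 -0.484344 = -0.461590;  D = -0.459821-0.040377i
d^2_{1,1}: k∈[0..1] ⇒ +0.002013 -0.128575 = -0.126561;  D = +0.045639+0.118046i
d^2_{2,1}: single k=0 term ⇒ -0.018579;  D = +0.012601-0.013652i
Y_2^{m'}(θ=1.3778,φ=2.2813) and Σ D·Y over m':
  (-0.2135-0.3329i)·(-0.0555+0.3679i)  (+0.4057-0.6705i)·(-0.0948-0.1102i)  (-0.4598-0.0404i)·(-0.2806+0.0000i)  (+0.0456+0.1180i)·(+0.0948-0.1102i)  (+0.0126-0.0137i)·(-0.0555-0.3679i)
Y_2^1(R⁻¹ n̂) = +0.162570-0.027558i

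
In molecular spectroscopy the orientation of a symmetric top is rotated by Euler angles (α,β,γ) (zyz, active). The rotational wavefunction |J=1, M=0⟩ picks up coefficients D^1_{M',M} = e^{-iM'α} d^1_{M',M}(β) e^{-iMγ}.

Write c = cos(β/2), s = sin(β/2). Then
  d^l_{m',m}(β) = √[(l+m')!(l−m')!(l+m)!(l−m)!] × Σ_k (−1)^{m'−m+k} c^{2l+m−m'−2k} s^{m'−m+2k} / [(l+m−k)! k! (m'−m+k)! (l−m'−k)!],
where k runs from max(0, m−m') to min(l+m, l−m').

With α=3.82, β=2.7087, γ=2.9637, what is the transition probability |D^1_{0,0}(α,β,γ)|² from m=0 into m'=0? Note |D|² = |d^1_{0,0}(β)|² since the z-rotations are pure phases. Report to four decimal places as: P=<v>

P=0.8240

Split into d^1_{0,0}(β=2.7087) × two z-phases.
With c≡cos(β/2)=0.214760 and s≡sin(β/2)=0.976667, N=[1·1·1·1]^{1/2}=1.000000
Admissible k: 0..1 (factorial args all ≥0)
  k=0: (−1)^0·1.0000/(1)·0.2148^2·0.9767^0 = +0.046122
  k=1: (−1)^1·1.0000/(1)·0.2148^0·0.9767^2 = -0.953878
d^1_{0,0}(2.7087) = +0.046122 -0.953878 = -0.907756
|D^1_{0,0}|² = |d^1_{0,0}(β)|² = (-0.907756)² = 0.824021 (the z-rotation phases have unit modulus)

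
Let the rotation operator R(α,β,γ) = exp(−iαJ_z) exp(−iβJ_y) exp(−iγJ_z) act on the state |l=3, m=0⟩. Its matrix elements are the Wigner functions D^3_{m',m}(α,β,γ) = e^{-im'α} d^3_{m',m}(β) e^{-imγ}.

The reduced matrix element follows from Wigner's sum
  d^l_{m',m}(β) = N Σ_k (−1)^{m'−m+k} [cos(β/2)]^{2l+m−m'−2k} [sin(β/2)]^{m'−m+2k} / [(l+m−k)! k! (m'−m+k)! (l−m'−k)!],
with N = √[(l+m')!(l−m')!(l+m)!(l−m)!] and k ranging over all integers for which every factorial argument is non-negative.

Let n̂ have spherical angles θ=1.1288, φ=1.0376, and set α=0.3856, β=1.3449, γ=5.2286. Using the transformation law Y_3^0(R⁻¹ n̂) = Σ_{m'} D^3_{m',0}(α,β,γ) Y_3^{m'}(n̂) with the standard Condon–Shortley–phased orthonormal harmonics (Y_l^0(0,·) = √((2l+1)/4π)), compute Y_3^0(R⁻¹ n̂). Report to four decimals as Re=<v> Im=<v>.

Need the full column D^3_{m',0} for m'=−3..3 at α=0.3856, β=1.3449, γ=5.2286.
cos(β/2)=0.782298, sin(β/2)=0.622904
d^3_{-3,0}: single k=3 term ⇒ +0.517483;  D = +0.208168+0.473766i
d^3_{-2,0}: k∈[2..3] ⇒ +0.795962 -0.504651 = +0.291311;  D = +0.208892+0.203043i
d^3_{-1,0}: k∈[1..3] ⇒ +0.632227 -1.202521 +0.254138 = -0.316156;  D = -0.292942-0.118911i
d^3_{0,0}: k∈[0..3] ⇒ +0.229210 -1.307899 +0.829226 -0.058416 = -0.307879;  D = -0.307879+0.000000i
d^3_{1,0}: k∈[0..2] ⇒ -0.632227 +1.202521 -0.254138 = +0.316156;  D = +0.292942-0.118911i
d^3_{2,0}: k∈[0..1] ⇒ +0.795962 -0.504651 = +0.291311;  D = +0.208892-0.203043i
d^3_{3,0}: single k=0 term ⇒ -0.517483;  D = -0.208168+0.473766i
Y_3^{m'}(θ=1.1288,φ=1.0376) and Σ D·Y over m':
  (+0.2082+0.4738i)·(-0.3080-0.0089i)  (+0.2089+0.2030i)·(-0.1726-0.3127i)  (-0.2929-0.1189i)·(-0.0126+0.0214i)  (-0.3079+0.0000i)·(-0.3328+0.0000i)  (+0.2929-0.1189i)·(+0.0126+0.0214i)  (+0.2089-0.2030i)·(-0.1726+0.3127i)  (-0.2082+0.4738i)·(+0.3080-0.0089i)
Y_3^0(R⁻¹ n̂) = +0.050017-0.000000i

Re=0.0500 Im=0.0000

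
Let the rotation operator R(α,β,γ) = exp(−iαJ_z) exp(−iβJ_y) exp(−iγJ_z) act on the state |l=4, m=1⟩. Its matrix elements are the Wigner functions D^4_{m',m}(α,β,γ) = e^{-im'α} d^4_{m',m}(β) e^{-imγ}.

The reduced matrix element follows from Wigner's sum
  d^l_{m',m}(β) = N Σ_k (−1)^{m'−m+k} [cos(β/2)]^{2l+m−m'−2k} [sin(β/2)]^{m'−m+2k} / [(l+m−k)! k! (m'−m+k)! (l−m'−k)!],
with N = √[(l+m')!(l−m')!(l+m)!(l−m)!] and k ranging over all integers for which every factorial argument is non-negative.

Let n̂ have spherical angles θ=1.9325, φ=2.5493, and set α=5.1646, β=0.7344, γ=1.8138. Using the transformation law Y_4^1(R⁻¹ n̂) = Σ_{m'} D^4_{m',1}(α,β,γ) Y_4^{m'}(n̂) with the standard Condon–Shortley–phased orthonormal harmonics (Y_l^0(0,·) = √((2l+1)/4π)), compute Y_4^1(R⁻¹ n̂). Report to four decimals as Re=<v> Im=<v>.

Need the full column D^4_{m',1} for m'=−4..4 at α=5.1646, β=0.7344, γ=1.8138.
cos(β/2)=0.933336, sin(β/2)=0.359004
d^4_{-4,1}: single k=5 term ⇒ +0.036283;  D = +0.036282-0.000180i
d^4_{-3,1}: k∈[4..5] ⇒ +0.166750 -0.014803 = +0.151948;  D = +0.067071+0.136344i
d^4_{-2,1}: k∈[3..5] ⇒ +0.463449 -0.102852 +0.003043 = +0.363640;  D = -0.223361+0.286956i
d^4_{-1,1}: k∈[2..5] ⇒ +0.851973 -0.378154 +0.027974 -0.000276 = +0.501518;  D = -0.490583-0.104158i
d^4_{0,1}: k∈[1..4] ⇒ +0.990559 -0.879332 +0.130099 -0.003208 = +0.238118;  D = -0.057296-0.231122i
d^4_{1,1}: k∈[0..3] ⇒ +0.575844 -1.277960 +0.378154 -0.018650 = -0.342612;  D = -0.263097+0.219460i
d^4_{2,1}: k∈[0..2] ⇒ -0.939727 +0.695173 -0.068568 = -0.313122;  D = -0.285477-0.128642i
d^4_{3,1}: k∈[0..1] ⇒ +0.676233 -0.166750 = +0.509483;  D = +0.014692+0.509271i
d^4_{4,1}: single k=0 term ⇒ -0.245234;  D = +0.217402-0.113473i
Y_4^{m'}(θ=1.9325,φ=2.5493) and Σ D·Y over m':
  (+0.0363-0.0002i)·(-0.2425+0.2363i)  (+0.0671+0.1363i)·(-0.0742+0.3547i)  (-0.2234+0.2870i)·(-0.0136-0.0335i)  (-0.4906-0.1042i)·(-0.2759-0.1856i)  (-0.0573-0.2311i)·(-0.0220+0.0000i)  (-0.2631+0.2195i)·(+0.2759-0.1856i)  (-0.2855-0.1286i)·(-0.0136+0.0335i)  (+0.0147+0.5093i)·(+0.0742+0.3547i)  (+0.2174-0.1135i)·(-0.2425-0.2363i)
Y_4^1(R⁻¹ n̂) = -0.214958+0.271433i

Re=-0.2150 Im=0.2714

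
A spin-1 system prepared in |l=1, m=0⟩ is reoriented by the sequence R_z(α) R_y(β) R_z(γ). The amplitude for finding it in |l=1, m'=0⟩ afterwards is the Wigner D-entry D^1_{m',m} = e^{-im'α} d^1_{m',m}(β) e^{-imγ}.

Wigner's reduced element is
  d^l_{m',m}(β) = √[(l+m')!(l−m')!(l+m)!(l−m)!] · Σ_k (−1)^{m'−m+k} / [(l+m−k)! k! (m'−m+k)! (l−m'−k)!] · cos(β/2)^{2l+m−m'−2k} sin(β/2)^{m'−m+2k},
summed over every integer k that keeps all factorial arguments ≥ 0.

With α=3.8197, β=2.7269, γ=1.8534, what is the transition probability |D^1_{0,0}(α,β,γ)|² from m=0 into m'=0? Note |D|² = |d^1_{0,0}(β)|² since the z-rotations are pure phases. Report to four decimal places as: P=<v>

Split into d^1_{0,0}(β=2.7269) × two z-phases.
c=cos(2.7269/2)=0.205864, s=sin(2.7269/2)=0.978581; N=√[1·1·1·1]=1.000000
Admissible k: 0..1 (factorial args all ≥0)
  k=0: (−1)^0·1.0000/(1)·0.2059^2·0.9786^0 = +0.042380
  k=1: (−1)^1·1.0000/(1)·0.2059^0·0.9786^2 = -0.957620
d^1_{0,0}(2.7269) = +0.042380 -0.957620 = -0.915240
|D^1_{0,0}|² = |d^1_{0,0}(β)|² = (-0.915240)² = 0.837665 (the z-rotation phases have unit modulus)

P=0.8377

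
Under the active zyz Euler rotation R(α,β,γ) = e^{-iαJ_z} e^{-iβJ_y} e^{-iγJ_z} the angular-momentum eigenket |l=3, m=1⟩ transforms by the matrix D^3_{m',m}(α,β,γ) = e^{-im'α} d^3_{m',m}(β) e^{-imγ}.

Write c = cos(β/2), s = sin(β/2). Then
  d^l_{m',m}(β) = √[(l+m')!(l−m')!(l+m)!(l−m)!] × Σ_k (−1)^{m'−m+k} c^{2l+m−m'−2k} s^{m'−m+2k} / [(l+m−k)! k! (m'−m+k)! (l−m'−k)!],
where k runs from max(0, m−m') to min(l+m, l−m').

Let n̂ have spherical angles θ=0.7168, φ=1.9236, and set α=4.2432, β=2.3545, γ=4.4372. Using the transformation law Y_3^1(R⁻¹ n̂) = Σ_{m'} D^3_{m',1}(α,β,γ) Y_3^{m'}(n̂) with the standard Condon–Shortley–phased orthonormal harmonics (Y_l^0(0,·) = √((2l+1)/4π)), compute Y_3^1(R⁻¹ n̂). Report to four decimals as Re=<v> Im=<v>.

Re=-0.4396 Im=0.0667

Need the full column D^3_{m',1} for m'=−3..3 at α=4.2432, β=2.3545, γ=4.4372.
cos(β/2)=0.383466, sin(β/2)=0.923555
d^3_{-3,1}: single k=4 term ⇒ +0.414334;  D = -0.175888+0.375148i
d^3_{-2,1}: k∈[3..4] ⇒ +0.280931 -0.814781 = -0.533850;  D = +0.328656+0.420691i
d^3_{-1,1}: k∈[2..4] ⇒ +0.110658 -0.855844 +0.620550 = -0.124636;  D = -0.122298+0.024028i
d^3_{0,1}: k∈[1..3] ⇒ +0.026527 -0.461616 +0.892547 = +0.457458;  D = -0.124305+0.440246i
d^3_{1,1}: k∈[0..2] ⇒ +0.003180 -0.147545 +0.641883 = +0.497518;  D = -0.365929-0.337076i
d^3_{2,1}: k∈[0..1] ⇒ -0.024216 +0.280931 = +0.256715;  D = +0.240508-0.089768i
d^3_{3,1}: single k=0 term ⇒ +0.071430;  D = -0.007981+0.070982i
Y_3^{m'}(θ=0.7168,φ=1.9236) and Σ D·Y over m':
  (-0.1759+0.3751i)·(+0.1031+0.0580i)  (+0.3287+0.4207i)·(-0.2531+0.2157i)  (-0.1223+0.0240i)·(-0.1351-0.3670i)  (-0.1243+0.4402i)·(-0.0445+0.0000i)  (-0.3659-0.3371i)·(+0.1351-0.3670i)  (+0.2405-0.0898i)·(-0.2531-0.2157i)  (-0.0080+0.0710i)·(-0.1031+0.0580i)
Y_3^1(R⁻¹ n̂) = -0.439637+0.066736i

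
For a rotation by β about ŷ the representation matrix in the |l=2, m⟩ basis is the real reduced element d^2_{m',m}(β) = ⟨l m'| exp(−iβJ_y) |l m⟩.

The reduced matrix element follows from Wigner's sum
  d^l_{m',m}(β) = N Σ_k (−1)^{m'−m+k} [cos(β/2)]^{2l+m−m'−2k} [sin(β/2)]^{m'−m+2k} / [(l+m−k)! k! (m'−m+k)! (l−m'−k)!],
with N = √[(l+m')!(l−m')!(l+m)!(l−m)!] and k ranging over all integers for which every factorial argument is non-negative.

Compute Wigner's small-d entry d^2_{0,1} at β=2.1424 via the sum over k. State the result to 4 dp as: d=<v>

d=-0.5572

d^2_{0,1}(β=2.1424) via Wigner's sum:
c=cos(2.1424/2)=0.479071, s=sin(2.1424/2)=0.877776; N=√[2·2·6·1]=4.898979
k: max(0,(1)−(0))=1 … min(2+(1),2−(0))=2
  k=1: (−1)^0·4.8990/(2)·0.4791^3·0.8778^1 = +0.236407
  k=2: (−1)^1·4.8990/(2)·0.4791^1·0.8778^3 = -0.793646
d^2_{0,1}(2.1424) = +0.236407 -0.793646 = -0.557239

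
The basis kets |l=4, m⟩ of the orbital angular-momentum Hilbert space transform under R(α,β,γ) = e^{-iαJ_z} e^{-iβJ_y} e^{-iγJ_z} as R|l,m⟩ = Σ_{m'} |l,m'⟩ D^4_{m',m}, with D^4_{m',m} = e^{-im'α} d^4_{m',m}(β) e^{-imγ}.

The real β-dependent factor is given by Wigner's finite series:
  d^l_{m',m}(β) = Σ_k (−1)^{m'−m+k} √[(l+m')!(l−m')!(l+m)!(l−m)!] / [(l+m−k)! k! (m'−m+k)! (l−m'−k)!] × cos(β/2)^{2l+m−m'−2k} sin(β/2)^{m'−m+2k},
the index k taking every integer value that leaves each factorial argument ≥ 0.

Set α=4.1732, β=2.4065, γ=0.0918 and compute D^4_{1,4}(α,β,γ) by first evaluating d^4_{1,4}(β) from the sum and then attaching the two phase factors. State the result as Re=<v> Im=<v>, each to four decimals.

D^4_{1,4}(4.1732,2.4065,0.0918) = e^{-i·1·4.1732}·d^4_{1,4}(2.4065)·e^{-i·4·0.0918}. Compute d first:
Half-angle: c=0.359327, s=0.933212. N=√(120·6·40320·1)=5387.986637
k: max(0,(4)−(1))=3 … min(4+(4),4−(1))=3
  k=3: (−1)^0·5387.9866/(720)·0.3593^5·0.9332^3 = +0.036432
d^4_{1,4}(2.4065) = +0.036432
Attach z-rotation phases: D = e^{-i(1)(4.1732)}·(+0.036432)·e^{-i(4)(0.0918)} = -0.006235+0.035894i

Re=-0.0062 Im=0.0359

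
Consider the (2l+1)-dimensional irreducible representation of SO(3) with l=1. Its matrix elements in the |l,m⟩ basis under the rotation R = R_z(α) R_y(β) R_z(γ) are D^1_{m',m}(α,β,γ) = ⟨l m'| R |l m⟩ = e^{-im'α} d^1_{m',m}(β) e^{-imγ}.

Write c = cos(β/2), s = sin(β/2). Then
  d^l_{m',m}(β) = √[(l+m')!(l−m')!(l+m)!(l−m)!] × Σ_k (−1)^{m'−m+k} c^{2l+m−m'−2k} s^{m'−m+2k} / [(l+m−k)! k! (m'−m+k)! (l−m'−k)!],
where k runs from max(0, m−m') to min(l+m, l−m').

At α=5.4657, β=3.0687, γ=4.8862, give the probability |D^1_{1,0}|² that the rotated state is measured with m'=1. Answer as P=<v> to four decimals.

P=0.0027

D^1_{1,0}(5.4657,3.0687,4.8862) = e^{-i·1·5.4657}·d^1_{1,0}(3.0687)·e^{-i·0·4.8862}. Compute d first:
Half-angle: c=0.036438, s=0.999336. N=√(2·1·1·1)=1.414214
The bounds max(0,m−m')=0 and min(l+m,l−m')=0 give 1 term
  k=0: (−1)^1·1.4142/(1)·0.0364^1·0.9993^1 = -0.051497
d^1_{1,0}(3.0687) = -0.051497
|D^1_{1,0}|² = |d^1_{1,0}(β)|² = (-0.051497)² = 0.002652 (the z-rotation phases have unit modulus)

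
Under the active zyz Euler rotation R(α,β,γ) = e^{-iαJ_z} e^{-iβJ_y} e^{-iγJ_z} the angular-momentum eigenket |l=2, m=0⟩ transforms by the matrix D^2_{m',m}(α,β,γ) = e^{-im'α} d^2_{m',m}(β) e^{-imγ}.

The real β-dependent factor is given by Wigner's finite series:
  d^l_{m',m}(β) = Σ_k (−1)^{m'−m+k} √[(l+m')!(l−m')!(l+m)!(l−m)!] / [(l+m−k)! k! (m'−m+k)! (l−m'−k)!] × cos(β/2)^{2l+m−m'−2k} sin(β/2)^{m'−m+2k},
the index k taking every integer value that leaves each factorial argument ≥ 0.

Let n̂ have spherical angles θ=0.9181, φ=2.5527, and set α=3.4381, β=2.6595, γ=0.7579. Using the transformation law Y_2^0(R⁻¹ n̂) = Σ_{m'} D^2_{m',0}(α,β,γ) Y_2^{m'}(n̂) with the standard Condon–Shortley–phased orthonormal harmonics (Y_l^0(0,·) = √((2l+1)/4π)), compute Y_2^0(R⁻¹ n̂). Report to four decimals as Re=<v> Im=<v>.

Need the full column D^2_{m',0} for m'=−2..2 at α=3.4381, β=2.6595, γ=0.7579.
cos(β/2)=0.238719, sin(β/2)=0.971089
d^2_{-2,0}: single k=2 term ⇒ +0.131634;  D = +0.109158+0.073565i
d^2_{-1,0}: k∈[1..2] ⇒ +0.032359 -0.535475 = -0.503116;  D = +0.481161+0.147001i
d^2_{0,0}: k∈[0..2] ⇒ +0.003247 -0.214957 +0.889274 = +0.677565;  D = +0.677565+0.000000i
d^2_{1,0}: k∈[0..1] ⇒ -0.032359 +0.535475 = +0.503116;  D = -0.481161+0.147001i
d^2_{2,0}: single k=0 term ⇒ +0.131634;  D = +0.109158-0.073565i
Y_2^{m'}(θ=0.9181,φ=2.5527) and Σ D·Y over m':
  (+0.1092+0.0736i)·(+0.0934+0.2252i)  (+0.4812+0.1470i)·(-0.3100-0.2070i)  (+0.6776+0.0000i)·(+0.0336+0.0000i)  (-0.4812+0.1470i)·(+0.3100-0.2070i)  (+0.1092-0.0736i)·(+0.0934-0.2252i)
Y_2^0(R⁻¹ n̂) = -0.227395-0.000000i

Re=-0.2274 Im=0.0000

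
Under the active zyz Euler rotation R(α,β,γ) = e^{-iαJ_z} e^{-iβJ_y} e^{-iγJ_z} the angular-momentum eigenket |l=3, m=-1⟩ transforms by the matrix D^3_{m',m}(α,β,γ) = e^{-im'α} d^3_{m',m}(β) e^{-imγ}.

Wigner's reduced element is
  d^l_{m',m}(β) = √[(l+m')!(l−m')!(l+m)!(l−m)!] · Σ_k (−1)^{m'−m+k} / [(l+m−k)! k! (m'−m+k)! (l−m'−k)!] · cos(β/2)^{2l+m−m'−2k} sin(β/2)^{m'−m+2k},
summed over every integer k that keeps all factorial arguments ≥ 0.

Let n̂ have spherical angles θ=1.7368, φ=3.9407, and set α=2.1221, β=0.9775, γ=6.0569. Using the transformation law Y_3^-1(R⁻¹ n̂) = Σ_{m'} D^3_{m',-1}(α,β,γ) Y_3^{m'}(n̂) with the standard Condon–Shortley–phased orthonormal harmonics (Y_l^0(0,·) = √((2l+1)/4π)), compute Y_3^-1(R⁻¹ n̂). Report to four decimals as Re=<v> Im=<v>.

Need the full column D^3_{m',-1} for m'=−3..3 at α=2.1221, β=0.9775, γ=6.0569.
cos(β/2)=0.882920, sin(β/2)=0.469523
d^3_{-3,-1}: single k=2 term ⇒ +0.518854;  D = +0.513545-0.074031i
d^3_{-2,-1}: k∈[1..2] ⇒ +0.796644 -0.450572 = +0.346072;  D = -0.221480-0.265918i
d^3_{-1,-1}: k∈[0..2] ⇒ +0.473728 -1.071740 +0.227311 = -0.370700;  D = +0.118374-0.351292i
d^3_{0,-1}: k∈[0..2] ⇒ -0.872680 +0.740365 -0.069790 = -0.202105;  D = -0.196952+0.045344i
d^3_{1,-1}: k∈[0..2] ⇒ +0.803805 -0.303081 +0.010714 = +0.511437;  D = -0.358806-0.364454i
d^3_{2,-1}: k∈[0..1] ⇒ -0.450572 +0.063709 = -0.386863;  D = +0.092673-0.375599i
d^3_{3,-1}: single k=0 term ⇒ +0.146729;  D = +0.139761-0.044677i
Y_3^{m'}(θ=1.7368,φ=3.9407) and Σ D·Y over m':
  (+0.5135-0.0740i)·(+0.2944+0.2711i)  (-0.2215-0.2659i)·(+0.0045+0.1642i)  (+0.1184-0.3513i)·(+0.1919-0.1973i)  (-0.1970+0.0453i)·(+0.1766+0.0000i)  (-0.3588-0.3645i)·(-0.1919-0.1973i)  (+0.0927-0.3756i)·(+0.0045-0.1642i)  (+0.1398-0.0447i)·(-0.2944+0.2711i)
Y_3^-1(R⁻¹ n̂) = +0.039264+0.171985i

Re=0.0393 Im=0.1720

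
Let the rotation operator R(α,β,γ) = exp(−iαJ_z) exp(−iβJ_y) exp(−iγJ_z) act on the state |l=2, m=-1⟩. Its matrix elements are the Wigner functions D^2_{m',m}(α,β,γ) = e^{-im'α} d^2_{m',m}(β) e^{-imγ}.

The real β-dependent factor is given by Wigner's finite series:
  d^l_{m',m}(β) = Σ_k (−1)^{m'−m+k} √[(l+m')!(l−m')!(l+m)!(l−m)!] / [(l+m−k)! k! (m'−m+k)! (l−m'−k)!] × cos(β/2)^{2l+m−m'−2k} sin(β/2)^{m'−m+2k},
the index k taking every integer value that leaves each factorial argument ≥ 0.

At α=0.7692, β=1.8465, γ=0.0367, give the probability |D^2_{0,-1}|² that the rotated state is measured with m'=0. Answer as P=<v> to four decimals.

P=0.1029

First d^2_{0,-1}(β=1.8465), then the phase factors e^{-i(0)α} and e^{-i(-1)γ}:
With c≡cos(β/2)=0.603231 and s≡sin(β/2)=0.797566, N=[2·2·1·6]^{1/2}=4.898979
k: max(0,(-1)−(0))=0 … min(2+(-1),2−(0))=1
  k=0: (−1)^1·4.8990/(2)·0.6032^3·0.7976^1 = -0.428839
  k=1: (−1)^2·4.8990/(2)·0.6032^1·0.7976^3 = +0.749652
d^2_{0,-1}(1.8465) = -0.428839 +0.749652 = +0.320814
|D^2_{0,-1}|² = |d^2_{0,-1}(β)|² = (+0.320814)² = 0.102921 (the z-rotation phases have unit modulus)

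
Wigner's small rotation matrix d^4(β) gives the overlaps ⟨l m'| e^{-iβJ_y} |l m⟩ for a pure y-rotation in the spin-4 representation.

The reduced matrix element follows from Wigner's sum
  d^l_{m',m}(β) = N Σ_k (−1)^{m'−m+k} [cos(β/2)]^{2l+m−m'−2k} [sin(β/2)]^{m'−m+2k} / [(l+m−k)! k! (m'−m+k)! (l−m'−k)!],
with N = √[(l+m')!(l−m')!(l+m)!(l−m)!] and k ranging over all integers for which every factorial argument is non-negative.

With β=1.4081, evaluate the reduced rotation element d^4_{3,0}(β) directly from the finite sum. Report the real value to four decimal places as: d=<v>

d^4_{3,0}(β=1.4081) via Wigner's sum:
Half-angle: c=0.762227, s=0.647310. N=√(5040·1·24·24)=1703.830978
k: max(0,(0)−(3))=0 … min(4+(0),4−(3))=1
  k=0: (−1)^3·1703.8310/(144)·0.7622^5·0.6473^3 = -0.825700
  k=1: (−1)^4·1703.8310/(144)·0.7622^3·0.6473^5 = +0.595495
d^4_{3,0}(1.4081) = -0.825700 +0.595495 = -0.230204

d=-0.2302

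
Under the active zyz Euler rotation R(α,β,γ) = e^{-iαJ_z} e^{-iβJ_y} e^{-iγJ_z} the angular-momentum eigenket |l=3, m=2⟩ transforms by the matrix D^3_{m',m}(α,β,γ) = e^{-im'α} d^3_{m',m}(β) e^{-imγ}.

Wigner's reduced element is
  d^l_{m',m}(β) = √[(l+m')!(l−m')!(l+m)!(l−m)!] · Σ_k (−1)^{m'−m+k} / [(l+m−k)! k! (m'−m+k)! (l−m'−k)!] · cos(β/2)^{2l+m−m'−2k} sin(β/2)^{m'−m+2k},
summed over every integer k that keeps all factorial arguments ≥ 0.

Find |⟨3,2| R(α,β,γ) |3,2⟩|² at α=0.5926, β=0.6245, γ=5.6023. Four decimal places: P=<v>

P=0.1266

First d^3_{2,2}(β=0.6245), then the phase factors e^{-i(2)α} and e^{-i(2)γ}:
With c≡cos(β/2)=0.951645 and s≡sin(β/2)=0.307201, N=[120·1·120·1]^{1/2}=120.000000
The bounds max(0,m−m')=0 and min(l+m,l−m')=1 give 2 terms
  k=0: (−1)^0·120.0000/(120)·0.9516^6·0.3072^0 = +0.742761
  k=1: (−1)^1·120.0000/(24)·0.9516^4·0.3072^2 = -0.387002
d^3_{2,2}(0.6245) = +0.742761 -0.387002 = +0.355759
|D^3_{2,2}|² = |d^3_{2,2}(β)|² = (+0.355759)² = 0.126564 (the z-rotation phases have unit modulus)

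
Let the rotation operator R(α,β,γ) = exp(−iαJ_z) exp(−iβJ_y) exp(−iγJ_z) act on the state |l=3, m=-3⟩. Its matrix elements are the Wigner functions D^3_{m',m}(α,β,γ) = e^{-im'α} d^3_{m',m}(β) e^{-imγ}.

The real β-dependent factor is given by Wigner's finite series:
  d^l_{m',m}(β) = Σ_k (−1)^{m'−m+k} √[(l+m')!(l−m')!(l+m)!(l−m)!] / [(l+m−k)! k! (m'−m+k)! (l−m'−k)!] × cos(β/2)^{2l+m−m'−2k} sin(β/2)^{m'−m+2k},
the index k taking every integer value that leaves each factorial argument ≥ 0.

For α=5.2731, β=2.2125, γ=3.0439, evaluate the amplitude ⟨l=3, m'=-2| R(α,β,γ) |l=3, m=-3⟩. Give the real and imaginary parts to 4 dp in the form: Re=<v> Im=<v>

First d^3_{-2,-3}(β=2.2125), then the phase factors e^{-i(-2)α} and e^{-i(-3)γ}:
With c≡cos(β/2)=0.448017 and s≡sin(β/2)=0.894025, N=[1·120·1·720]^{1/2}=293.938769
The bounds max(0,m−m')=0 and min(l+m,l−m')=0 give 1 term
  k=0: (−1)^1·293.9388/(120)·0.4480^5·0.8940^1 = -0.039527
d^3_{-2,-3}(2.2125) = -0.039527
Phases: e^{-i·(-2)·5.2731}=-0.434402-0.900719i, e^{-i·(-3)·3.0439}=-0.957359+0.288900i ⇒ D=-0.026724-0.029124i

Re=-0.0267 Im=-0.0291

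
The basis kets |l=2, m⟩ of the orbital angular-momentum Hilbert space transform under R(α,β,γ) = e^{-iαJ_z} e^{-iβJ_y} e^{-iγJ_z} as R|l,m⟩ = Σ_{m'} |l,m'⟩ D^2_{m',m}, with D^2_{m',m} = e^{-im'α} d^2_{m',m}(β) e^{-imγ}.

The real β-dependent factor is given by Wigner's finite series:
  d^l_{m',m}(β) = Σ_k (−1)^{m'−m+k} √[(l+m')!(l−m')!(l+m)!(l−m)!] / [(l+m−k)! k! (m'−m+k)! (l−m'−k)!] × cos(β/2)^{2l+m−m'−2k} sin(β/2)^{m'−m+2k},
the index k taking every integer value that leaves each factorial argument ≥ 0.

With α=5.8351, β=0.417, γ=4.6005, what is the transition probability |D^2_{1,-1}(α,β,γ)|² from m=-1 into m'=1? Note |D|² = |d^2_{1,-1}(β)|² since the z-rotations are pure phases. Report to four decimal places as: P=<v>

D^2_{1,-1}(5.8351,0.417,4.6005) = e^{-i·1·5.8351}·d^2_{1,-1}(0.417)·e^{-i·-1·4.6005}. Compute d first:
With c≡cos(β/2)=0.978343 and s≡sin(β/2)=0.206993, N=[6·1·1·6]^{1/2}=6.000000
The bounds max(0,m−m')=0 and min(l+m,l−m')=1 give 2 terms
  k=0: (−1)^2·6.0000/(2)·0.9783^2·0.2070^2 = +0.123031
  k=1: (−1)^3·6.0000/(6)·0.9783^0·0.2070^4 = -0.001836
d^2_{1,-1}(0.417) = +0.123031 -0.001836 = +0.121195
|D^2_{1,-1}|² = |d^2_{1,-1}(β)|² = (+0.121195)² = 0.014688 (the z-rotation phases have unit modulus)

P=0.0147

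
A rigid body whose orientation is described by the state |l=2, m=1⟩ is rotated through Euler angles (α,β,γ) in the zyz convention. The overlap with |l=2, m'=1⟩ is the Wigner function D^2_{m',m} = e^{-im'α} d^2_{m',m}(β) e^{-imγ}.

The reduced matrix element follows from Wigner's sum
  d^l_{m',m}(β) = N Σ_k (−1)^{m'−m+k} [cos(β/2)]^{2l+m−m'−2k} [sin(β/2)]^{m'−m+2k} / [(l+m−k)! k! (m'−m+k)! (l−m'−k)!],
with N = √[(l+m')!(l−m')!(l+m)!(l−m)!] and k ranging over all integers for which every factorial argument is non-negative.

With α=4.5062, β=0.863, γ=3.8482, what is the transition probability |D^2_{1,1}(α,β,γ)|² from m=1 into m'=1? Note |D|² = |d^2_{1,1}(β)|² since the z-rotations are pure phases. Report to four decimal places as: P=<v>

Split into d^2_{1,1}(β=0.863) × two z-phases.
c=cos(0.863/2)=0.908339, s=sin(0.863/2)=0.418234; N=√[6·1·6·1]=6.000000
k: max(0,(1)−(1))=0 … min(2+(1),2−(1))=1
  k=0: (−1)^0·6.0000/(6)·0.9083^4·0.4182^0 = +0.680758
  k=1: (−1)^1·6.0000/(2)·0.9083^2·0.4182^2 = -0.432968
d^2_{1,1}(0.863) = +0.680758 -0.432968 = +0.247790
|D^2_{1,1}|² = |d^2_{1,1}(β)|² = (+0.247790)² = 0.061400 (the z-rotation phases have unit modulus)

P=0.0614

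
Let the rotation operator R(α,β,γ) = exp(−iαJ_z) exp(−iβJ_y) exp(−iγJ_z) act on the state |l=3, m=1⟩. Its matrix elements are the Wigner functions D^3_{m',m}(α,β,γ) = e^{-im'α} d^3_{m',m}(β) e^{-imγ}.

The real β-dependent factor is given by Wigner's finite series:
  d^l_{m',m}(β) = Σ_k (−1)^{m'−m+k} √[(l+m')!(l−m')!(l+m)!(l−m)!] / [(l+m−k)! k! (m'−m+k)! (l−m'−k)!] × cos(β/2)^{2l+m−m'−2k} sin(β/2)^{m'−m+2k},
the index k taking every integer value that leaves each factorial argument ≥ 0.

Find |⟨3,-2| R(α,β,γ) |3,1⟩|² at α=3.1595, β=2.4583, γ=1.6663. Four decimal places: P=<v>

Split into d^3_{-2,1}(β=2.4583) × two z-phases.
With c≡cos(β/2)=0.335039 and s≡sin(β/2)=0.942204, N=[1·120·24·2]^{1/2}=75.894664
k∈{3,4} keeps every argument non-negative
  k=3: (−1)^0·75.8947/(12)·0.3350^3·0.9422^3 = +0.198953
  k=4: (−1)^1·75.8947/(24)·0.3350^1·0.9422^5 = -0.786721
d^3_{-2,1}(2.4583) = +0.198953 -0.786721 = -0.587768
|D^3_{-2,1}|² = |d^3_{-2,1}(β)|² = (-0.587768)² = 0.345471 (the z-rotation phases have unit modulus)

P=0.3455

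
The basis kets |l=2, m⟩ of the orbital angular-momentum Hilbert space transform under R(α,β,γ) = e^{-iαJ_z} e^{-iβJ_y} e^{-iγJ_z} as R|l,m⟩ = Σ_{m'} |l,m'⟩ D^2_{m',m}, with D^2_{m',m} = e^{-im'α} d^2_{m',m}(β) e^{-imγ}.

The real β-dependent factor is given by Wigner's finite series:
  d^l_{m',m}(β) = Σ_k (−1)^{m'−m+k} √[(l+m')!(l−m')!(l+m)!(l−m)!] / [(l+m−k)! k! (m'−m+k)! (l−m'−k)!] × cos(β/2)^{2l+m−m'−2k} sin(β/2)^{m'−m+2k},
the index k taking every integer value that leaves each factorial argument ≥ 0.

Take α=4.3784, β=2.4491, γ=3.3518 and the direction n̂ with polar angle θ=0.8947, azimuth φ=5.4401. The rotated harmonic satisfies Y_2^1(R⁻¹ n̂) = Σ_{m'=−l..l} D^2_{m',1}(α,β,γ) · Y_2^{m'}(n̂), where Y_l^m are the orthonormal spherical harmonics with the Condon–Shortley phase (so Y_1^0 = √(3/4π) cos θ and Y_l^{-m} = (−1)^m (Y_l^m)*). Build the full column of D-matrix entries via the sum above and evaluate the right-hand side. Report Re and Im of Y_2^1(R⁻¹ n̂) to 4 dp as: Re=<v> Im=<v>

Need the full column D^2_{m',1} for m'=−2..2 at α=4.3784, β=2.4491, γ=3.3518.
cos(β/2)=0.339369, sin(β/2)=0.940653
d^2_{-2,1}: single k=3 term ⇒ +0.564926;  D = +0.360732-0.434756i
d^2_{-1,1}: k∈[2..3] ⇒ +0.305721 -0.782921 = -0.477200;  D = -0.247061-0.408266i
d^2_{0,1}: k∈[1..2] ⇒ +0.090058 -0.691890 = -0.601832;  D = +0.588584-0.125580i
d^2_{1,1}: k∈[0..1] ⇒ +0.013264 -0.305721 = -0.292457;  D = -0.036108+0.290219i
d^2_{2,1}: single k=0 term ⇒ -0.073532;  D = -0.065961-0.032497i
Y_2^{m'}(θ=0.8947,φ=5.4401) and Σ D·Y over m':
  (+0.3607-0.4348i)·(-0.0271+0.2335i)  (-0.2471-0.4083i)·(+0.2508+0.2816i)  (+0.5886-0.1256i)·(+0.0551+0.0000i)  (-0.0361+0.2902i)·(-0.2508+0.2816i)  (-0.0660-0.0325i)·(-0.0271-0.2335i)
Y_2^1(R⁻¹ n̂) = +0.098693-0.149587i

Re=0.0987 Im=-0.1496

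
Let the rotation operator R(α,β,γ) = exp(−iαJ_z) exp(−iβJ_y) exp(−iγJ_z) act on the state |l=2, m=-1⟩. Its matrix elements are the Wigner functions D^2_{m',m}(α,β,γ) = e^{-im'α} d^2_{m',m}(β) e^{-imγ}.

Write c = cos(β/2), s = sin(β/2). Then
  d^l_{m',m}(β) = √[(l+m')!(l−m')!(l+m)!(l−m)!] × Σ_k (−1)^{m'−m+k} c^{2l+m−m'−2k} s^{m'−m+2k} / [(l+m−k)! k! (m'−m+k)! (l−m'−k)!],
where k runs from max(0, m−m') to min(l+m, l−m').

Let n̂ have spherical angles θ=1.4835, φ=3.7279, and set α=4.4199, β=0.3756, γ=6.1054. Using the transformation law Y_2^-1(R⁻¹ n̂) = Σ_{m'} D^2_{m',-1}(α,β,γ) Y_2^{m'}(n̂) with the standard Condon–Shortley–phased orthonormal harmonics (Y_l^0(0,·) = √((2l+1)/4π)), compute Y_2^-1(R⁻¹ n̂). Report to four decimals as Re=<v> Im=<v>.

Need the full column D^2_{m',-1} for m'=−2..2 at α=4.4199, β=0.3756, γ=6.1054.
cos(β/2)=0.982417, sin(β/2)=0.186698
d^2_{-2,-1}: single k=1 term ⇒ +0.354044;  D = -0.255949+0.244617i
d^2_{-1,-1}: k∈[0..1] ⇒ +0.931503 -0.100924 = +0.830579;  D = -0.376361-0.740415i
d^2_{0,-1}: k∈[0..1] ⇒ -0.433614 +0.015660 = -0.417954;  D = -0.411366+0.073915i
d^2_{1,-1}: k∈[0..1] ⇒ +0.100924 -0.001215 = +0.099709;  D = -0.011412+0.099053i
d^2_{2,-1}: single k=0 term ⇒ -0.012786;  D = +0.011741+0.005064i
Y_2^{m'}(θ=1.4835,φ=3.7279) and Σ D·Y over m':
  (-0.2559+0.2446i)·(+0.1486-0.3533i)  (-0.3764-0.7404i)·(-0.0559+0.0371i)  (-0.4114+0.0739i)·(-0.3082+0.0000i)  (-0.0114+0.0991i)·(+0.0559+0.0371i)  (+0.0117+0.0051i)·(+0.1486+0.3533i)
Y_2^-1(R⁻¹ n̂) = +0.219339+0.141443i

Re=0.2193 Im=0.1414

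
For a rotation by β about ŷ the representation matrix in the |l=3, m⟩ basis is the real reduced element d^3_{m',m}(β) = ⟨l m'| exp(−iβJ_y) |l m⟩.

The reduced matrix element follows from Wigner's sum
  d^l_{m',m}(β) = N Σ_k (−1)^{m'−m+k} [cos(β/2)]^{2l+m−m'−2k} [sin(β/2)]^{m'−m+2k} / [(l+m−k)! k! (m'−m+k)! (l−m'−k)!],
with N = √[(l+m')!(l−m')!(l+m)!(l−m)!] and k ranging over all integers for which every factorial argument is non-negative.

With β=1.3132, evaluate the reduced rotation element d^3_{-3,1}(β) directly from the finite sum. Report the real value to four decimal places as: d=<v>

d^3_{-3,1}(β=1.3132) via Wigner's sum:
With c≡cos(β/2)=0.792072 and s≡sin(β/2)=0.610427, N=[1·720·24·2]^{1/2}=185.903201
The bounds max(0,m−m')=4 and min(l+m,l−m')=4 give 1 term
  k=4: (−1)^0·185.9032/(48)·0.7921^2·0.6104^4 = +0.337374
d^3_{-3,1}(1.3132) = +0.337374

d=0.3374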